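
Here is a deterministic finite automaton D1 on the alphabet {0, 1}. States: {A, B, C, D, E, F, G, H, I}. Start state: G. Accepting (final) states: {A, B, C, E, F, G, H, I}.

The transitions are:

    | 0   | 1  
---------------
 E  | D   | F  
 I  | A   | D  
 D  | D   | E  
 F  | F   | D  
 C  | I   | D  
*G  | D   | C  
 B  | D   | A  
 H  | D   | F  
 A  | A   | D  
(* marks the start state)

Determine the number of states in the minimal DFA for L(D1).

First remove the unreachable states {B,H}; 7 states remain.
Start with accepting vs non-accepting: {A,C,E,F,G,I} | {D}.
Split {A,C,E,F,G,I} by δ(·,0) → {A,C,F,I} and {E,G}.
No further refinement is possible. Final partition (3 blocks): {A,C,F,I} | {D} | {E,G}.

3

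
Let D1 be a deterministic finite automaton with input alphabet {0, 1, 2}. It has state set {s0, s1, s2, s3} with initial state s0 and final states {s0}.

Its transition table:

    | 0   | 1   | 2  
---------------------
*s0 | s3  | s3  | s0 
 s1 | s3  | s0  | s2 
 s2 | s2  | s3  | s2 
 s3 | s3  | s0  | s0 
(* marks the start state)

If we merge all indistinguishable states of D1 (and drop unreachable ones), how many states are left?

2

First remove the unreachable states {s1,s2}; 2 states remain.
Start with accepting vs non-accepting: {s0} | {s3}.
Stable partition: {s0} | {s3} — 2 equivalence classes.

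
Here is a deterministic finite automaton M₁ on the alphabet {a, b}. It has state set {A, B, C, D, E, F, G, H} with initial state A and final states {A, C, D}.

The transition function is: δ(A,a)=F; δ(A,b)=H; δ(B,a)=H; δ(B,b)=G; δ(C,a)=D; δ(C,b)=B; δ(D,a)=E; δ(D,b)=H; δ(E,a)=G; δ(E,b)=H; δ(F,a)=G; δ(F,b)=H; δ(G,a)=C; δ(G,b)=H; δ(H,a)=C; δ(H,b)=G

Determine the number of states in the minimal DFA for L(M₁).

Every state is reachable, so we keep all 8.
Start with accepting vs non-accepting: {A,C,D} | {B,E,F,G,H}.
Split {A,C,D} by δ(·,a) → {A,D} and {C}.
On input a, block {B,E,F,G,H} splits into {B,E,F} and {G,H}.
The partition is now stable with 4 blocks: {A,D} | {B,E,F} | {C} | {G,H}.

4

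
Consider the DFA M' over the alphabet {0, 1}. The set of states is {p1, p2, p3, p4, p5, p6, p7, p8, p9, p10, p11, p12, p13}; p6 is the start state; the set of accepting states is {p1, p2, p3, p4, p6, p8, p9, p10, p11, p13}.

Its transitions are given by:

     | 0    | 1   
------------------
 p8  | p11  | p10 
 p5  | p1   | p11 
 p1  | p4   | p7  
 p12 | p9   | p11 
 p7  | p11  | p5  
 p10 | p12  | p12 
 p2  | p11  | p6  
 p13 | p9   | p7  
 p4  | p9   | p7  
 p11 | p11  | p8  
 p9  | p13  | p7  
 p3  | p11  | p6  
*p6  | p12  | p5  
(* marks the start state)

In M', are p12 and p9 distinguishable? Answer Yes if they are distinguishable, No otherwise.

Yes

States {p2,p3} cannot be reached from the start state, so discard them.
Initial partition by acceptance: {p1,p4,p6,p8,p9,p10,p11,p13} | {p5,p7,p12}.
Refine {p1,p4,p6,p8,p9,p10,p11,p13} on symbol 0: members go to different blocks, giving {p1,p4,p8,p9,p11,p13} and {p6,p10}.
Refine {p1,p4,p8,p9,p11,p13} on symbol 1: members go to different blocks, giving {p1,p4,p9,p13} and {p8} and {p11}.
On input 0, block {p5,p7,p12} splits into {p5,p12} and {p7}.
Stable partition: {p1,p4,p9,p13} | {p5,p12} | {p6,p10} | {p8} | {p11} | {p7} — 6 equivalence classes.
p12 and p9 end up in different blocks, so they are distinguishable. For instance, the string 'ε' is accepted from only p9.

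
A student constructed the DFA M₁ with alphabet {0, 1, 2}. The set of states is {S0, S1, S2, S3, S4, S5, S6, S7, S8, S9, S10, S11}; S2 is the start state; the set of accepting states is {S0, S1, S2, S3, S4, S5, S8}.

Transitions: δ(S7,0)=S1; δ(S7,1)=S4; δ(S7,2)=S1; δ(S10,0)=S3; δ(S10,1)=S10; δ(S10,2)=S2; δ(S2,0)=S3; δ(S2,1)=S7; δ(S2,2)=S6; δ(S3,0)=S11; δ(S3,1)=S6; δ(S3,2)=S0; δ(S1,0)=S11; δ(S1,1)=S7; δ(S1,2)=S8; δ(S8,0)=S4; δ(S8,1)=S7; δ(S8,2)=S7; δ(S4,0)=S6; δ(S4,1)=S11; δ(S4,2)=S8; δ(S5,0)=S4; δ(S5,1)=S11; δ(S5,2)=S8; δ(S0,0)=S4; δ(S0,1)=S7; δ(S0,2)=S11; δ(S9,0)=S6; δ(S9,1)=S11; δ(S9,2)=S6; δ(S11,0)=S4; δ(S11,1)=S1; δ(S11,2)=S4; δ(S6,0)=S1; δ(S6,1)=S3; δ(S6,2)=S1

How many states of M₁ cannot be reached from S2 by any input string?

Starting at S2 and following transitions, the reachable set is {S0, S1, S2, S3, S4, S6, S7, S8, S11}. That leaves S5, S9, S10 unreachable — 3 in total.

3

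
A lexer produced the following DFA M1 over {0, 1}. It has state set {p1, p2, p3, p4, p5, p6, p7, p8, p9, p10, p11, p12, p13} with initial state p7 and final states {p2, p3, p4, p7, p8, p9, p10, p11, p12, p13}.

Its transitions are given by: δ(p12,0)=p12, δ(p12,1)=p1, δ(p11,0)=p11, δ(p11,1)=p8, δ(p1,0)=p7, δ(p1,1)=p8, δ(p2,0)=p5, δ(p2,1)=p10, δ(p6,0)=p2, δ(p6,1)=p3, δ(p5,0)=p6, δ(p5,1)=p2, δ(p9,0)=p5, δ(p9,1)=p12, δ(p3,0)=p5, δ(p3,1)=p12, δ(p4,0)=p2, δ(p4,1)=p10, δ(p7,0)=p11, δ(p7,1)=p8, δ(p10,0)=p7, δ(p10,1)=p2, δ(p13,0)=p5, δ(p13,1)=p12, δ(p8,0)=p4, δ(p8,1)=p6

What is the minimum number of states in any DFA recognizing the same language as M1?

Reachable states from the start: {p1,p2,p3,p4,p5,p6,p7,p8,p10,p11,p12}. Unreachable: {p9,p13} — drop them.
P0 = {p2,p3,p4,p7,p8,p10,p11,p12} | {p1,p5,p6}.
On input 0, block {p2,p3,p4,p7,p8,p10,p11,p12} splits into {p4,p7,p8,p10,p11,p12} and {p2,p3}.
Split {p4,p7,p8,p10,p11,p12} by δ(·,0) → {p7,p8,p10,p11,p12} and {p4}.
Refine {p7,p8,p10,p11,p12} on symbol 0: members go to different blocks, giving {p7,p10,p11,p12} and {p8}.
On input 1, block {p7,p10,p11,p12} splits into {p7,p11} and {p10} and {p12}.
Split {p1,p5,p6} by δ(·,0) → {p1} and {p5} and {p6}.
On input 1, block {p2,p3} splits into {p2} and {p3}.
No further refinement is possible. Final partition (10 blocks): {p7,p11} | {p1} | {p2} | {p4} | {p8} | {p10} | {p12} | {p5} | {p6} | {p3}.

10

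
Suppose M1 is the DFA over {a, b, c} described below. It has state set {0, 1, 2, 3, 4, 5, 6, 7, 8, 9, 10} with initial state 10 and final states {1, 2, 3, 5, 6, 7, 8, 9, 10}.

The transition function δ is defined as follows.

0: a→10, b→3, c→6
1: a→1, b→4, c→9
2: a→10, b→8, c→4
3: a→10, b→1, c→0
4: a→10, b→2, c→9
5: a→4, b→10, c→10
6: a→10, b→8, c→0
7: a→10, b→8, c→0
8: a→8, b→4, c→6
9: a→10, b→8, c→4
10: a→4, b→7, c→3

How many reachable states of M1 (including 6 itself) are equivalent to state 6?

5

First remove the unreachable states {5}; 10 states remain.
Initial partition by acceptance: {1,2,3,6,7,8,9,10} | {0,4}.
Split {1,2,3,6,7,8,9,10} by δ(·,a) → {1,2,3,6,7,8,9} and {10}.
On input a, block {1,2,3,6,7,8,9} splits into {2,3,6,7,9} and {1,8}.
No further refinement is possible. Final partition (4 blocks): {2,3,6,7,9} | {0,4} | {10} | {1,8}.
State 6 belongs to the block {2,3,6,7,9}, which has 5 states.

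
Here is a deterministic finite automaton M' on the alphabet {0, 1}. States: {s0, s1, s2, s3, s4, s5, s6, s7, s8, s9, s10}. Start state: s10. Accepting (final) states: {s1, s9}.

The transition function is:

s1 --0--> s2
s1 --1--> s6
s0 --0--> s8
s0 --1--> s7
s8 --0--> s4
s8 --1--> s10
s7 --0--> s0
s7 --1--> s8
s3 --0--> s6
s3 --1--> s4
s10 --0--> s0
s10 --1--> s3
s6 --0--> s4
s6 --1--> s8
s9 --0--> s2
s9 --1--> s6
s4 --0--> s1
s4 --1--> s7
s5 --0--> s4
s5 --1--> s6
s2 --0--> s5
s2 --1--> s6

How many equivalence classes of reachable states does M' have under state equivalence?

States {s9} cannot be reached from the start state, so discard them.
Start with accepting vs non-accepting: {s1} | {s0,s2,s3,s4,s5,s6,s7,s8,s10}.
Refine {s0,s2,s3,s4,s5,s6,s7,s8,s10} on symbol 0: members go to different blocks, giving {s0,s2,s3,s5,s6,s7,s8,s10} and {s4}.
Split {s0,s2,s3,s5,s6,s7,s8,s10} by δ(·,0) → {s0,s2,s3,s7,s10} and {s5,s6,s8}.
Refine {s0,s2,s3,s7,s10} on symbol 0: members go to different blocks, giving {s0,s2,s3} and {s7,s10}.
Split {s0,s2,s3} by δ(·,1) → {s0} and {s2} and {s3}.
On input 1, block {s5,s6,s8} splits into {s5,s6} and {s8}.
On input 1, block {s5,s6} splits into {s5} and {s6}.
On input 1, block {s7,s10} splits into {s7} and {s10}.
No further refinement is possible. Final partition (10 blocks): {s1} | {s0} | {s4} | {s5} | {s7} | {s2} | {s3} | {s8} | {s6} | {s10}.

10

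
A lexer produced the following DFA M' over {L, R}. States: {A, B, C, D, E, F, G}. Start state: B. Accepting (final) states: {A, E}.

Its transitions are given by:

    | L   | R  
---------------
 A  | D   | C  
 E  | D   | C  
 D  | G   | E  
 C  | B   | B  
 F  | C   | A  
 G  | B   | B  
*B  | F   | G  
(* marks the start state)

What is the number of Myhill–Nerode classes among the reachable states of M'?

Every state is reachable, so we keep all 7.
Initial partition by acceptance: {A,E} | {B,C,D,F,G}.
Refine {B,C,D,F,G} on symbol R: members go to different blocks, giving {B,C,G} and {D,F}.
Refine {B,C,G} on symbol L: members go to different blocks, giving {C,G} and {B}.
The partition is now stable with 4 blocks: {A,E} | {C,G} | {D,F} | {B}.

4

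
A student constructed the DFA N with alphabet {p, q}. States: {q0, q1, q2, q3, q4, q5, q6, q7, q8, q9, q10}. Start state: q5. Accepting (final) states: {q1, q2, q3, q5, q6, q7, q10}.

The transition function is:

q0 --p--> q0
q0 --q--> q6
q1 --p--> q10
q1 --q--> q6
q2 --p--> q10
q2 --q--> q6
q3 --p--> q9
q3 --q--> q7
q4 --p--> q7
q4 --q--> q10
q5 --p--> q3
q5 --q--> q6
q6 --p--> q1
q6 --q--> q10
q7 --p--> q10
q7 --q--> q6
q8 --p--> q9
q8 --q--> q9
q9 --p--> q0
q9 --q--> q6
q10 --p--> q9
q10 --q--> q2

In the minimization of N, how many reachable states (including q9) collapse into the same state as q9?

Reachable states from the start: {q0,q1,q2,q3,q5,q6,q7,q9,q10}. Unreachable: {q4,q8} — drop them.
Initial partition by acceptance: {q1,q2,q3,q5,q6,q7,q10} | {q0,q9}.
Refine {q1,q2,q3,q5,q6,q7,q10} on symbol p: members go to different blocks, giving {q1,q2,q5,q6,q7} and {q3,q10}.
Refine {q1,q2,q5,q6,q7} on symbol p: members go to different blocks, giving {q1,q2,q5,q7} and {q6}.
Stable partition: {q1,q2,q5,q7} | {q0,q9} | {q3,q10} | {q6} — 4 equivalence classes.
The equivalence class containing q9 is {q0,q9}, of size 2.

2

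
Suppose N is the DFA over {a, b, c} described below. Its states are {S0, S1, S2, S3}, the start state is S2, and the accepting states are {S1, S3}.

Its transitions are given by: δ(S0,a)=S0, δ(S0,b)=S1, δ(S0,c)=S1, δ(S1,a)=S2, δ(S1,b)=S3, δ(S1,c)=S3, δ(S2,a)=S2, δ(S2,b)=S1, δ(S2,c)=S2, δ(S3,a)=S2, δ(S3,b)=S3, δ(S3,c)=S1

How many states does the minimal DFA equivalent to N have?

2

States {S0} cannot be reached from the start state, so discard them.
Start with accepting vs non-accepting: {S1,S3} | {S2}.
No further refinement is possible. Final partition (2 blocks): {S1,S3} | {S2}.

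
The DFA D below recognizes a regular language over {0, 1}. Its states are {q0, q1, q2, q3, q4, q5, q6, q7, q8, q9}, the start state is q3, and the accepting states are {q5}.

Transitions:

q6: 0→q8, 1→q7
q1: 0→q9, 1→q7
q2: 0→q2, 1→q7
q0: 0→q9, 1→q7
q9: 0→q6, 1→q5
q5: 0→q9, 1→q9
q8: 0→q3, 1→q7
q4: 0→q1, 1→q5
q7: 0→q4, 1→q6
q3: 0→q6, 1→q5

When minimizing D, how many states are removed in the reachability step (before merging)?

2

Starting at q3 and following transitions, the reachable set is {q1, q3, q4, q5, q6, q7, q8, q9}. That leaves q0, q2 unreachable — 2 in total.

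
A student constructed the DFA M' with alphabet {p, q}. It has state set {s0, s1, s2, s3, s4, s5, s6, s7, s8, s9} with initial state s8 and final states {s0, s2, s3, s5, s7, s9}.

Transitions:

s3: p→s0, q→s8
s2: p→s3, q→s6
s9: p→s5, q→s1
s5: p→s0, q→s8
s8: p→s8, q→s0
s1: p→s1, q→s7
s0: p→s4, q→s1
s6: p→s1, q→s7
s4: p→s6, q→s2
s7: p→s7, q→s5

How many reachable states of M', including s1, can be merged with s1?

Reachable states from the start: {s0,s1,s2,s3,s4,s5,s6,s7,s8}. Unreachable: {s9} — drop them.
Initial partition by acceptance: {s0,s2,s3,s5,s7} | {s1,s4,s6,s8}.
Split {s0,s2,s3,s5,s7} by δ(·,p) → {s2,s3,s5,s7} and {s0}.
Split {s2,s3,s5,s7} by δ(·,p) → {s2,s7} and {s3,s5}.
Refine {s2,s7} on symbol p: members go to different blocks, giving {s2} and {s7}.
On input q, block {s1,s4,s6,s8} splits into {s1,s6} and {s4} and {s8}.
The partition is now stable with 7 blocks: {s2} | {s1,s6} | {s0} | {s3,s5} | {s7} | {s4} | {s8}.
The equivalence class containing s1 is {s1,s6}, of size 2.

2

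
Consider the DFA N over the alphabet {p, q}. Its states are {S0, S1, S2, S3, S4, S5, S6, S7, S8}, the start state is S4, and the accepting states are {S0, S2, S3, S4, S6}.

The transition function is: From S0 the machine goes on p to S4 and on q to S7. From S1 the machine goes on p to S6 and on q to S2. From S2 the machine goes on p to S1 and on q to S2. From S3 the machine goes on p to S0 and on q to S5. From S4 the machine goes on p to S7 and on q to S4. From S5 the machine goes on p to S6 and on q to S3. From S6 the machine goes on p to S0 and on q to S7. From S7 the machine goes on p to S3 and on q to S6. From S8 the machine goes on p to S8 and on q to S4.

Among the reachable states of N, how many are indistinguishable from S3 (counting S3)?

2

States {S1,S2,S8} cannot be reached from the start state, so discard them.
Initial partition by acceptance: {S0,S3,S4,S6} | {S5,S7}.
Split {S0,S3,S4,S6} by δ(·,p) → {S0,S3,S6} and {S4}.
On input p, block {S0,S3,S6} splits into {S3,S6} and {S0}.
Stable partition: {S3,S6} | {S5,S7} | {S4} | {S0} — 4 equivalence classes.
State S3 belongs to the block {S3,S6}, which has 2 states.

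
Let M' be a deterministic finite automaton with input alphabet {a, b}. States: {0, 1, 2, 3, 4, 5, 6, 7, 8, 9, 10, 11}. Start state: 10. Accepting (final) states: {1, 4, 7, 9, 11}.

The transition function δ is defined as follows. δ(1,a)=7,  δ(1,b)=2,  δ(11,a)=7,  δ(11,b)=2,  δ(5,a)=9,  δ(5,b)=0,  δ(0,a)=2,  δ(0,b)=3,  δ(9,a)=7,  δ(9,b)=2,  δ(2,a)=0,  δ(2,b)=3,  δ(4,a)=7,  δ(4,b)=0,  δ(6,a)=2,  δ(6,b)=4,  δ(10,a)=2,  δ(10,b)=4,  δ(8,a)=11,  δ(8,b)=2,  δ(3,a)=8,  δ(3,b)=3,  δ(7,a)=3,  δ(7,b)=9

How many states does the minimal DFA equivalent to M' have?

Reachable states from the start: {0,2,3,4,7,8,9,10,11}. Unreachable: {1,5,6} — drop them.
Initial partition by acceptance: {4,7,9,11} | {0,2,3,8,10}.
On input a, block {4,7,9,11} splits into {4,9,11} and {7}.
Split {0,2,3,8,10} by δ(·,a) → {0,2,3,10} and {8}.
Refine {0,2,3,10} on symbol a: members go to different blocks, giving {0,2,10} and {3}.
Refine {0,2,10} on symbol b: members go to different blocks, giving {0,2} and {10}.
Stable partition: {4,9,11} | {0,2} | {7} | {8} | {3} | {10} — 6 equivalence classes.

6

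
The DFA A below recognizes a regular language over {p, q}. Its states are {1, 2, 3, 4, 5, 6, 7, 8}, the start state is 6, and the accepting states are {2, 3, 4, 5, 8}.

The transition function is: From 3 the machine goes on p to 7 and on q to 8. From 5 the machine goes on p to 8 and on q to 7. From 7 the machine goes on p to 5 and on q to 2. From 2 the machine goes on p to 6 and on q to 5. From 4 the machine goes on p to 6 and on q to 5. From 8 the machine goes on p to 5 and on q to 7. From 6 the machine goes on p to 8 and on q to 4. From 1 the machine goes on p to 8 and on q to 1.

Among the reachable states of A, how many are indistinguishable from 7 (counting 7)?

First remove the unreachable states {1,3}; 6 states remain.
Start with accepting vs non-accepting: {2,4,5,8} | {6,7}.
Refine {2,4,5,8} on symbol p: members go to different blocks, giving {2,4} and {5,8}.
The partition is now stable with 3 blocks: {2,4} | {6,7} | {5,8}.
State 7 belongs to the block {6,7}, which has 2 states.

2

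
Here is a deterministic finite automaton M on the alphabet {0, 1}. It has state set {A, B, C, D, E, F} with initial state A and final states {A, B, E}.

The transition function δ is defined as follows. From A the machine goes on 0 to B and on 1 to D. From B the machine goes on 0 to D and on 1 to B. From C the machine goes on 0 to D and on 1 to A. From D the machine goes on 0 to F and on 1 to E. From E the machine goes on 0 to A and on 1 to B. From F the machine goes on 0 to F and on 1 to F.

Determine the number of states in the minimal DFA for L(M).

States {C} cannot be reached from the start state, so discard them.
Start with accepting vs non-accepting: {A,B,E} | {D,F}.
Refine {A,B,E} on symbol 0: members go to different blocks, giving {A,E} and {B}.
On input 0, block {A,E} splits into {A} and {E}.
On input 1, block {D,F} splits into {D} and {F}.
No further refinement is possible. Final partition (5 blocks): {A} | {D} | {B} | {E} | {F}.

5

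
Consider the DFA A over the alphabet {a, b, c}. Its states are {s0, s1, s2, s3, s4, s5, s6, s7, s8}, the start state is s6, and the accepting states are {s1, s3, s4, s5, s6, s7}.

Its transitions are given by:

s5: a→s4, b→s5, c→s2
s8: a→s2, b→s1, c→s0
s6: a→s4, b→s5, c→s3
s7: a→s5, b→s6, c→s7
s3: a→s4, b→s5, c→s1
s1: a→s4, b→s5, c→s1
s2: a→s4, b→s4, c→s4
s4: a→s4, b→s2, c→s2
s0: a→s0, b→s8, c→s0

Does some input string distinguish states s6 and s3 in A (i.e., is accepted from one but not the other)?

No

States {s0,s7,s8} cannot be reached from the start state, so discard them.
Start with accepting vs non-accepting: {s1,s3,s4,s5,s6} | {s2}.
Split {s1,s3,s4,s5,s6} by δ(·,b) → {s1,s3,s5,s6} and {s4}.
On input c, block {s1,s3,s5,s6} splits into {s1,s3,s6} and {s5}.
Stable partition: {s1,s3,s6} | {s2} | {s4} | {s5} — 4 equivalence classes.
s6 and s3 lie in the same block of the stable partition, so they are equivalent — no string distinguishes them.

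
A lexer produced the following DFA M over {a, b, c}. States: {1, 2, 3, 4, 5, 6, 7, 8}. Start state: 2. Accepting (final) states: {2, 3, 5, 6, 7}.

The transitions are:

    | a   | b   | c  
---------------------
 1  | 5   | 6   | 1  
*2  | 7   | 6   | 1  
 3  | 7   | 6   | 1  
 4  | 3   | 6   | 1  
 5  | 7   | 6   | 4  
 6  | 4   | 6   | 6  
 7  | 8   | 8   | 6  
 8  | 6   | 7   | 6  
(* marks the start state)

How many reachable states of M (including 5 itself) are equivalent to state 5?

3

Every state is reachable, so we keep all 8.
Start with accepting vs non-accepting: {2,3,5,6,7} | {1,4,8}.
Split {2,3,5,6,7} by δ(·,a) → {2,3,5} and {6,7}.
Split {1,4,8} by δ(·,a) → {1,4} and {8}.
Refine {6,7} on symbol a: members go to different blocks, giving {6} and {7}.
No further refinement is possible. Final partition (5 blocks): {2,3,5} | {1,4} | {6} | {8} | {7}.
The equivalence class containing 5 is {2,3,5}, of size 3.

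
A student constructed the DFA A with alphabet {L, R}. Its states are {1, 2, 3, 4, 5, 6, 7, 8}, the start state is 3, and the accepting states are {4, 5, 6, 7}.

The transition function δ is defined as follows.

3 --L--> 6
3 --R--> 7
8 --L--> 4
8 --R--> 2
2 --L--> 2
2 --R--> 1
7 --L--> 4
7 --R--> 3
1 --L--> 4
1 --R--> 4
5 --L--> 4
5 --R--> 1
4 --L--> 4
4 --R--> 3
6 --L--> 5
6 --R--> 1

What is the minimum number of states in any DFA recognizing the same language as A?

2

States {2,8} cannot be reached from the start state, so discard them.
Start with accepting vs non-accepting: {4,5,6,7} | {1,3}.
No further refinement is possible. Final partition (2 blocks): {4,5,6,7} | {1,3}.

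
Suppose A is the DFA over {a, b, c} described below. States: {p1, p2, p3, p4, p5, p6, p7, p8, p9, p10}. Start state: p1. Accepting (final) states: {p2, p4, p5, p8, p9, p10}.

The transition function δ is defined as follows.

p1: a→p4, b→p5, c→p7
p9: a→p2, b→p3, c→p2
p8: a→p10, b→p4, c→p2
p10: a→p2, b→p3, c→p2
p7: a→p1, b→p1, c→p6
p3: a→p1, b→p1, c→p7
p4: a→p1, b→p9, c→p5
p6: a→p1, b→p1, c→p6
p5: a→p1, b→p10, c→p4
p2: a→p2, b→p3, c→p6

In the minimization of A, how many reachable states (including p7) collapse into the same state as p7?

3

Reachable states from the start: {p1,p2,p3,p4,p5,p6,p7,p9,p10}. Unreachable: {p8} — drop them.
Initial partition by acceptance: {p2,p4,p5,p9,p10} | {p1,p3,p6,p7}.
On input a, block {p2,p4,p5,p9,p10} splits into {p2,p9,p10} and {p4,p5}.
On input c, block {p2,p9,p10} splits into {p9,p10} and {p2}.
On input a, block {p1,p3,p6,p7} splits into {p3,p6,p7} and {p1}.
The partition is now stable with 5 blocks: {p9,p10} | {p3,p6,p7} | {p4,p5} | {p2} | {p1}.
The equivalence class containing p7 is {p3,p6,p7}, of size 3.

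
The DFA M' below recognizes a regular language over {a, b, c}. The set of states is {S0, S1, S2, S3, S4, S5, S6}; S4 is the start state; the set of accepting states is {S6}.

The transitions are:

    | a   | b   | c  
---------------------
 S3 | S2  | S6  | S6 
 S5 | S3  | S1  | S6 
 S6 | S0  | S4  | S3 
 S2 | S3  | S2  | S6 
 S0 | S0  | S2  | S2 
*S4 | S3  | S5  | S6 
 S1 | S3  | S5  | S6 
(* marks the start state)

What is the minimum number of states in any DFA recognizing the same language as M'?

Start with accepting vs non-accepting: {S6} | {S0,S1,S2,S3,S4,S5}.
Split {S0,S1,S2,S3,S4,S5} by δ(·,b) → {S0,S1,S2,S4,S5} and {S3}.
On input a, block {S0,S1,S2,S4,S5} splits into {S1,S2,S4,S5} and {S0}.
No further refinement is possible. Final partition (4 blocks): {S6} | {S1,S2,S4,S5} | {S3} | {S0}.

4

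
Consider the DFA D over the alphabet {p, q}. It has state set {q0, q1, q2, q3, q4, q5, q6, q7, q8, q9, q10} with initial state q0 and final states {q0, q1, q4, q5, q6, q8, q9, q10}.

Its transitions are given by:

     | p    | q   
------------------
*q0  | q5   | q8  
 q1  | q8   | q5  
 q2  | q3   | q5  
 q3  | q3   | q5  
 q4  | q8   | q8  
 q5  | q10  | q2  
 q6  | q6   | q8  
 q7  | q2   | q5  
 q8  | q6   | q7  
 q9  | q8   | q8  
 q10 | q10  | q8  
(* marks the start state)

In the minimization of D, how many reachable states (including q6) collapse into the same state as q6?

2

Reachable states from the start: {q0,q2,q3,q5,q6,q7,q8,q10}. Unreachable: {q1,q4,q9} — drop them.
P0 = {q0,q5,q6,q8,q10} | {q2,q3,q7}.
Refine {q0,q5,q6,q8,q10} on symbol q: members go to different blocks, giving {q0,q6,q10} and {q5,q8}.
Split {q0,q6,q10} by δ(·,p) → {q6,q10} and {q0}.
Stable partition: {q6,q10} | {q2,q3,q7} | {q5,q8} | {q0} — 4 equivalence classes.
The equivalence class containing q6 is {q6,q10}, of size 2.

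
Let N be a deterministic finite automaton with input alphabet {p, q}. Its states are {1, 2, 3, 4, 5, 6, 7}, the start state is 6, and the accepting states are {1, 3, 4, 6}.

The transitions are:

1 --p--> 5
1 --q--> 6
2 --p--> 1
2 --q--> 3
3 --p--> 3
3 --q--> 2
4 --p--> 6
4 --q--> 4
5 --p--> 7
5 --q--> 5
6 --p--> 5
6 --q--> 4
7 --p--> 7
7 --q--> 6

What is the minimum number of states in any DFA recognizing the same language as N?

4

First remove the unreachable states {1,2,3}; 4 states remain.
P0 = {4,6} | {5,7}.
On input p, block {4,6} splits into {4} and {6}.
On input q, block {5,7} splits into {5} and {7}.
No further refinement is possible. Final partition (4 blocks): {4} | {5} | {6} | {7}.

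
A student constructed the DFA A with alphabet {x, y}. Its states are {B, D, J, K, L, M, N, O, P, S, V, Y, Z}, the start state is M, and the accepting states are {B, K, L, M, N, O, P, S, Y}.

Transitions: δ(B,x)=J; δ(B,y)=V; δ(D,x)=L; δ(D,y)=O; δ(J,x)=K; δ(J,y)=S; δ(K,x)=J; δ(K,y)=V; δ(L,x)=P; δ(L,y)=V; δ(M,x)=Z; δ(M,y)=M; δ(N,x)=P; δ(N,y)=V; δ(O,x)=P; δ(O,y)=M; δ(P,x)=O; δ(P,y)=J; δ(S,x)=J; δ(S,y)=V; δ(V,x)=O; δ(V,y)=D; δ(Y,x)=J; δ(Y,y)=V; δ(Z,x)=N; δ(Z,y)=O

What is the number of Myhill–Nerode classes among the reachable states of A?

Reachable states from the start: {D,J,K,L,M,N,O,P,S,V,Z}. Unreachable: {B,Y} — drop them.
Start with accepting vs non-accepting: {K,L,M,N,O,P,S} | {D,J,V,Z}.
Refine {K,L,M,N,O,P,S} on symbol x: members go to different blocks, giving {L,N,O,P} and {K,M,S}.
Split {L,N,O,P} by δ(·,y) → {L,N,P} and {O}.
On input x, block {L,N,P} splits into {L,N} and {P}.
Split {D,J,V,Z} by δ(·,x) → {D,Z} and {J} and {V}.
On input x, block {K,M,S} splits into {K,S} and {M}.
Stable partition: {L,N} | {D,Z} | {K,S} | {O} | {P} | {J} | {V} | {M} — 8 equivalence classes.

8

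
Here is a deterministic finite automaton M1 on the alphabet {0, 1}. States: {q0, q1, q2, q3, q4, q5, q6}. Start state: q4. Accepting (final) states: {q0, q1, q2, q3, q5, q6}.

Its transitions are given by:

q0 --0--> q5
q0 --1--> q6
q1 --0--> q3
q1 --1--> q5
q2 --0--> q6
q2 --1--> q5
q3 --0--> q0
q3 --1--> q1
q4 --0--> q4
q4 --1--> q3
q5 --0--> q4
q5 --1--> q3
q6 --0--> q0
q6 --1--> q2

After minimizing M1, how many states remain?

Every state is reachable, so we keep all 7.
Initial partition by acceptance: {q0,q1,q2,q3,q5,q6} | {q4}.
Refine {q0,q1,q2,q3,q5,q6} on symbol 0: members go to different blocks, giving {q0,q1,q2,q3,q6} and {q5}.
Refine {q0,q1,q2,q3,q6} on symbol 0: members go to different blocks, giving {q1,q2,q3,q6} and {q0}.
Refine {q1,q2,q3,q6} on symbol 0: members go to different blocks, giving {q1,q2} and {q3,q6}.
Stable partition: {q1,q2} | {q4} | {q5} | {q0} | {q3,q6} — 5 equivalence classes.

5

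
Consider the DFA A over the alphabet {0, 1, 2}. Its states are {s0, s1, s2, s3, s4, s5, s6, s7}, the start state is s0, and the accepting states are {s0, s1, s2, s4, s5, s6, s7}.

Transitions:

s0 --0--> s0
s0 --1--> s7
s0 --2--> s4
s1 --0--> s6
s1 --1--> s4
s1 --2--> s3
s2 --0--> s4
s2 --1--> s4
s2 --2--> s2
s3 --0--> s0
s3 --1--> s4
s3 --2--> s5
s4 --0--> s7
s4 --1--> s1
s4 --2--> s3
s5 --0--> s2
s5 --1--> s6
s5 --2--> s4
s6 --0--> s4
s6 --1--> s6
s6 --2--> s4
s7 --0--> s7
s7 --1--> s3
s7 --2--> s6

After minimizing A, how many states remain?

Every state is reachable, so we keep all 8.
P0 = {s0,s1,s2,s4,s5,s6,s7} | {s3}.
On input 1, block {s0,s1,s2,s4,s5,s6,s7} splits into {s0,s1,s2,s4,s5,s6} and {s7}.
Split {s0,s1,s2,s4,s5,s6} by δ(·,0) → {s0,s1,s2,s5,s6} and {s4}.
Split {s0,s1,s2,s5,s6} by δ(·,0) → {s0,s1,s5} and {s2,s6}.
Refine {s0,s1,s5} on symbol 0: members go to different blocks, giving {s1,s5} and {s0}.
Split {s1,s5} by δ(·,1) → {s1} and {s5}.
Split {s2,s6} by δ(·,1) → {s2} and {s6}.
No further refinement is possible. Final partition (8 blocks): {s1} | {s3} | {s7} | {s4} | {s2} | {s0} | {s5} | {s6}.

8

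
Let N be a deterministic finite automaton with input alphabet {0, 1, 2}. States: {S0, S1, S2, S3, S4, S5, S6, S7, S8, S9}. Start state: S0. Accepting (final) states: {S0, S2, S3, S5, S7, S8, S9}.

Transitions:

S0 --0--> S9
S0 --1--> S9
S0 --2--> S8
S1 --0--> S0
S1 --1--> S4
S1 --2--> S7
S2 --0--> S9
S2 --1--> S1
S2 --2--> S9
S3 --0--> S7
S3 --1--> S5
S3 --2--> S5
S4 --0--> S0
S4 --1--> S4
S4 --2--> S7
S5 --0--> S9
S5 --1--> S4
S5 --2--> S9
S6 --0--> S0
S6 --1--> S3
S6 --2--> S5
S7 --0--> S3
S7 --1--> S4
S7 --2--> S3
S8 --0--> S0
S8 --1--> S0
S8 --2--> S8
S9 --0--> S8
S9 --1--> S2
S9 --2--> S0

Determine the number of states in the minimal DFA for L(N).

7

Reachable states from the start: {S0,S1,S2,S3,S4,S5,S7,S8,S9}. Unreachable: {S6} — drop them.
P0 = {S0,S2,S3,S5,S7,S8,S9} | {S1,S4}.
On input 1, block {S0,S2,S3,S5,S7,S8,S9} splits into {S0,S3,S8,S9} and {S2,S5,S7}.
Split {S0,S3,S8,S9} by δ(·,0) → {S0,S8,S9} and {S3}.
Split {S0,S8,S9} by δ(·,1) → {S0,S8} and {S9}.
Refine {S0,S8} on symbol 0: members go to different blocks, giving {S0} and {S8}.
Refine {S2,S5,S7} on symbol 0: members go to different blocks, giving {S2,S5} and {S7}.
Stable partition: {S0} | {S1,S4} | {S2,S5} | {S3} | {S9} | {S8} | {S7} — 7 equivalence classes.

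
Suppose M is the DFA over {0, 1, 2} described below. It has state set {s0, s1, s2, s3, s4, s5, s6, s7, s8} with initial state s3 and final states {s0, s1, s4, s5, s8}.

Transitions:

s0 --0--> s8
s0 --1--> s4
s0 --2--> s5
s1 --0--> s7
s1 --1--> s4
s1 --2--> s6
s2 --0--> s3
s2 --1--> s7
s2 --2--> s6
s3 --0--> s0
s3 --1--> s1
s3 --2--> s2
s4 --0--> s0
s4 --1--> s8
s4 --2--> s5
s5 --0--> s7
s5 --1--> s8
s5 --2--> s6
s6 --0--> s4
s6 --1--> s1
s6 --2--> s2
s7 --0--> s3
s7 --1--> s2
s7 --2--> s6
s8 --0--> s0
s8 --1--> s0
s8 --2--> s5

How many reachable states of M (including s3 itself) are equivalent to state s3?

All states are reachable from the start state.
P0 = {s0,s1,s4,s5,s8} | {s2,s3,s6,s7}.
On input 0, block {s0,s1,s4,s5,s8} splits into {s0,s4,s8} and {s1,s5}.
On input 0, block {s2,s3,s6,s7} splits into {s2,s7} and {s3,s6}.
Stable partition: {s0,s4,s8} | {s2,s7} | {s1,s5} | {s3,s6} — 4 equivalence classes.
State s3 belongs to the block {s3,s6}, which has 2 states.

2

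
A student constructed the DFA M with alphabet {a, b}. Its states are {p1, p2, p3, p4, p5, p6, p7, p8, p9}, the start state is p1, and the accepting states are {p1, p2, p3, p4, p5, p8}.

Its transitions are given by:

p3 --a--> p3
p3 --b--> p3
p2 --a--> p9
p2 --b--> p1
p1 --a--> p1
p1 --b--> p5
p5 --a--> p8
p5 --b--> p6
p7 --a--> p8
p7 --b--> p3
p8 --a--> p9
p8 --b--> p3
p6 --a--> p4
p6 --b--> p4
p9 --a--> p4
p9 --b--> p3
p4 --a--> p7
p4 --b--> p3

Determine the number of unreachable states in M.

No path from p1 leads to p2; the other 8 states are all reachable.

1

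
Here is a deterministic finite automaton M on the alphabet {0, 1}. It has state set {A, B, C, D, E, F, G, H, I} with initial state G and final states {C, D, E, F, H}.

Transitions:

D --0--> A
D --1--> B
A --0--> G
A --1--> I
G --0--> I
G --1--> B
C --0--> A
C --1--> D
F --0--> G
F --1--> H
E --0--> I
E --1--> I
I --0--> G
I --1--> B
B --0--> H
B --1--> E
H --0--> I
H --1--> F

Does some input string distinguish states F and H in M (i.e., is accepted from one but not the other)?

First remove the unreachable states {A,C,D}; 6 states remain.
P0 = {E,F,H} | {B,G,I}.
Split {E,F,H} by δ(·,1) → {F,H} and {E}.
On input 0, block {B,G,I} splits into {G,I} and {B}.
Stable partition: {F,H} | {G,I} | {E} | {B} — 4 equivalence classes.
F and H lie in the same block of the stable partition, so they are equivalent — no string distinguishes them.

No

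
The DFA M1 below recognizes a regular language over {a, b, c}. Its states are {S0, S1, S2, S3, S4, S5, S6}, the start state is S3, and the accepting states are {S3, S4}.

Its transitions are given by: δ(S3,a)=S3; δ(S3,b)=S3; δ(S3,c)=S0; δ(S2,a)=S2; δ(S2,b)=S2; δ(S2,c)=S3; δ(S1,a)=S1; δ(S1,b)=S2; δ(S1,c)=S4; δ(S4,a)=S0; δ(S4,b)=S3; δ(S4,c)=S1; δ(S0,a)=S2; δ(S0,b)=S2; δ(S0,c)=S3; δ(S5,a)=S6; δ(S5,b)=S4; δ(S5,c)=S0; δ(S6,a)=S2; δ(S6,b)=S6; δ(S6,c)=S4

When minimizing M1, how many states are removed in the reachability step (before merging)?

4

No path from S3 leads to S1, S4, S5, S6; the other 3 states are all reachable.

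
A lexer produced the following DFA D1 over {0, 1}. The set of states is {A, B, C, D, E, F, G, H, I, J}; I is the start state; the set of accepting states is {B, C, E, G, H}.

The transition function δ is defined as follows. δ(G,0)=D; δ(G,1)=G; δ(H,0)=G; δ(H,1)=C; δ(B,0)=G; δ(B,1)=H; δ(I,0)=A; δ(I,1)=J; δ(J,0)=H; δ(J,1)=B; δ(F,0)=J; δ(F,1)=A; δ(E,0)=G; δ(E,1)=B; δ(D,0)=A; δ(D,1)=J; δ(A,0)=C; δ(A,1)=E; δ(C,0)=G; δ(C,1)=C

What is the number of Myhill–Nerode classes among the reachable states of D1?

Reachable states from the start: {A,B,C,D,E,G,H,I,J}. Unreachable: {F} — drop them.
Start with accepting vs non-accepting: {B,C,E,G,H} | {A,D,I,J}.
Split {B,C,E,G,H} by δ(·,0) → {B,C,E,H} and {G}.
On input 0, block {A,D,I,J} splits into {A,J} and {D,I}.
The partition is now stable with 4 blocks: {B,C,E,H} | {A,J} | {G} | {D,I}.

4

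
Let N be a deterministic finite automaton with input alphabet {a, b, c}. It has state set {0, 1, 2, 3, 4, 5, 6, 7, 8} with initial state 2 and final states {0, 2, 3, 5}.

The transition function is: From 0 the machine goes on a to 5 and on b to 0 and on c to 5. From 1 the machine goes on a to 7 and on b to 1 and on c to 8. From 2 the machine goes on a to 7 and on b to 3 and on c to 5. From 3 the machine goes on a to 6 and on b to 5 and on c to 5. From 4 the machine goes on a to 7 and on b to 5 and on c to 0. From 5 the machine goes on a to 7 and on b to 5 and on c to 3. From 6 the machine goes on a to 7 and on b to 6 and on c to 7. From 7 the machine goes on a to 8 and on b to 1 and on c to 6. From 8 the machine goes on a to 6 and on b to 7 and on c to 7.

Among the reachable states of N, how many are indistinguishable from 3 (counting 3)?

3

States {0,4} cannot be reached from the start state, so discard them.
Initial partition by acceptance: {2,3,5} | {1,6,7,8}.
No further refinement is possible. Final partition (2 blocks): {2,3,5} | {1,6,7,8}.
The equivalence class containing 3 is {2,3,5}, of size 3.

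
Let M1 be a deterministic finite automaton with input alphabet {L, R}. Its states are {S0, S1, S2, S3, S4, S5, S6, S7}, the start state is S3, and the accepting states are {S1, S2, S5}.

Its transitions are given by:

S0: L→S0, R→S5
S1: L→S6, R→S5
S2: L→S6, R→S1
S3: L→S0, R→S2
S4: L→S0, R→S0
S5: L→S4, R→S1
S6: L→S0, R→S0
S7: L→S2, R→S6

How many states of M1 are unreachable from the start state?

1

Starting at S3 and following transitions, the reachable set is {S0, S1, S2, S3, S4, S5, S6}. That leaves S7 unreachable — 1 in total.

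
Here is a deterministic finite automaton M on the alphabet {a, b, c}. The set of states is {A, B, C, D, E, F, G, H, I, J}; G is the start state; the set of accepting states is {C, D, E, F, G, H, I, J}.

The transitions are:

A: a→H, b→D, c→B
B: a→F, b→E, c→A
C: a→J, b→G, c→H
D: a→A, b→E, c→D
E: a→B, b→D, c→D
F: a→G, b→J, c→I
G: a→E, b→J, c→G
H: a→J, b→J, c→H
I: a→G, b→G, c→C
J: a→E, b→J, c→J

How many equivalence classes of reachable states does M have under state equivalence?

Start with accepting vs non-accepting: {C,D,E,F,G,H,I,J} | {A,B}.
Split {C,D,E,F,G,H,I,J} by δ(·,a) → {C,F,G,H,I,J} and {D,E}.
Split {C,F,G,H,I,J} by δ(·,a) → {C,F,H,I} and {G,J}.
The partition is now stable with 4 blocks: {C,F,H,I} | {A,B} | {D,E} | {G,J}.

4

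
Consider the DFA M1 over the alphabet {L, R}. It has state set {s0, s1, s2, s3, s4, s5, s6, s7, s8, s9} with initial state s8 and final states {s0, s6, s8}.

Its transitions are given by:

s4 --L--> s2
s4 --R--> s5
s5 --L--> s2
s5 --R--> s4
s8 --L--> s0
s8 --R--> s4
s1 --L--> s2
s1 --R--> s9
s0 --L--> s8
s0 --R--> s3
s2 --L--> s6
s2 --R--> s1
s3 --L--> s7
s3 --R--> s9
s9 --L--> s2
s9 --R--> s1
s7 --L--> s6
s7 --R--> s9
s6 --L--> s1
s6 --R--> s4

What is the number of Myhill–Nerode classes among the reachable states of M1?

Every state is reachable, so we keep all 10.
Initial partition by acceptance: {s0,s6,s8} | {s1,s2,s3,s4,s5,s7,s9}.
On input L, block {s0,s6,s8} splits into {s0,s8} and {s6}.
Split {s1,s2,s3,s4,s5,s7,s9} by δ(·,L) → {s1,s3,s4,s5,s9} and {s2,s7}.
No further refinement is possible. Final partition (4 blocks): {s0,s8} | {s1,s3,s4,s5,s9} | {s6} | {s2,s7}.

4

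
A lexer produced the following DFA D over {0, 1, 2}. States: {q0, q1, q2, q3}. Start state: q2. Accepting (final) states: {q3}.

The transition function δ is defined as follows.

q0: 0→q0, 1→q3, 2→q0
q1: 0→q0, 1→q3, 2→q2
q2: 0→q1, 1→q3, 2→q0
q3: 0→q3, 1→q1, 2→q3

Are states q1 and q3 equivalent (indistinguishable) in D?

Start with accepting vs non-accepting: {q3} | {q0,q1,q2}.
Stable partition: {q3} | {q0,q1,q2} — 2 equivalence classes.
q1 and q3 end up in different blocks, so they are distinguishable. For instance, the string 'ε' is accepted from only q3.

No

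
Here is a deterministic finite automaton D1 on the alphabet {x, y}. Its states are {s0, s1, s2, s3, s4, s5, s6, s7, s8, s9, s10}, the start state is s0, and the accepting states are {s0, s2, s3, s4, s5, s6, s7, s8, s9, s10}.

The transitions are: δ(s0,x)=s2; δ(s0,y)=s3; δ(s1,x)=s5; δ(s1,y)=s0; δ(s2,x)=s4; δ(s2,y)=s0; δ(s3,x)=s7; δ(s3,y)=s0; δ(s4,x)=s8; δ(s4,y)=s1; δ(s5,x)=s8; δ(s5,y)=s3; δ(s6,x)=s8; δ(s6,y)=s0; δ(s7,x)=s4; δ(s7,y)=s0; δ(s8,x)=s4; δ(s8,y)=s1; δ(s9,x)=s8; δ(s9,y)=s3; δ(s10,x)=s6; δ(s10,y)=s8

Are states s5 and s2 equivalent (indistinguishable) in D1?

Yes

States {s6,s9,s10} cannot be reached from the start state, so discard them.
Initial partition by acceptance: {s0,s2,s3,s4,s5,s7,s8} | {s1}.
Refine {s0,s2,s3,s4,s5,s7,s8} on symbol y: members go to different blocks, giving {s0,s2,s3,s5,s7} and {s4,s8}.
On input x, block {s0,s2,s3,s5,s7} splits into {s2,s5,s7} and {s0,s3}.
The partition is now stable with 4 blocks: {s2,s5,s7} | {s1} | {s4,s8} | {s0,s3}.
s5 and s2 lie in the same block of the stable partition, so they are equivalent — no string distinguishes them.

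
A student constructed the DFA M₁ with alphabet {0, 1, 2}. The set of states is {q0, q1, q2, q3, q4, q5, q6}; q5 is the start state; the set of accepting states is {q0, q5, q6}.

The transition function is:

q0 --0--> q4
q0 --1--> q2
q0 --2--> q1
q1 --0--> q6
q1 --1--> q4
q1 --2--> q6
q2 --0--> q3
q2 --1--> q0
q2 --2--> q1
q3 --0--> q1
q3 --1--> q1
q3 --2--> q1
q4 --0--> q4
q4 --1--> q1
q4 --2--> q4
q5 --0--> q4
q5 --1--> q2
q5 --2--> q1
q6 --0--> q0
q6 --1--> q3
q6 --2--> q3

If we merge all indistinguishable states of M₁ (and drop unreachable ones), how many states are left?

All states are reachable from the start state.
P0 = {q0,q5,q6} | {q1,q2,q3,q4}.
Refine {q0,q5,q6} on symbol 0: members go to different blocks, giving {q0,q5} and {q6}.
Refine {q1,q2,q3,q4} on symbol 0: members go to different blocks, giving {q2,q3,q4} and {q1}.
On input 0, block {q2,q3,q4} splits into {q2,q4} and {q3}.
Split {q2,q4} by δ(·,0) → {q2} and {q4}.
No further refinement is possible. Final partition (6 blocks): {q0,q5} | {q2} | {q6} | {q1} | {q3} | {q4}.

6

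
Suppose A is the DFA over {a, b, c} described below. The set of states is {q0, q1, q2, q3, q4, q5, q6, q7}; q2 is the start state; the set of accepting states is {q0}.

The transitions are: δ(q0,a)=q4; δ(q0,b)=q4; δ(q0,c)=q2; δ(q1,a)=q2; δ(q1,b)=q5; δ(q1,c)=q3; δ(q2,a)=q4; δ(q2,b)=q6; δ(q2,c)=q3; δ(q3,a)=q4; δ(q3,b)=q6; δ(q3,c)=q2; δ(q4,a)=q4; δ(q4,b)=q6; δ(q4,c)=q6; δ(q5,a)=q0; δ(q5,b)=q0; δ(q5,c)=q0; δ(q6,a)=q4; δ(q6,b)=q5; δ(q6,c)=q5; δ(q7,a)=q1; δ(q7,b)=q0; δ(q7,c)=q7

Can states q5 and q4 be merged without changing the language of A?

Reachable states from the start: {q0,q2,q3,q4,q5,q6}. Unreachable: {q1,q7} — drop them.
Start with accepting vs non-accepting: {q0} | {q2,q3,q4,q5,q6}.
Split {q2,q3,q4,q5,q6} by δ(·,a) → {q2,q3,q4,q6} and {q5}.
Split {q2,q3,q4,q6} by δ(·,b) → {q2,q3,q4} and {q6}.
Split {q2,q3,q4} by δ(·,c) → {q2,q3} and {q4}.
No further refinement is possible. Final partition (5 blocks): {q0} | {q2,q3} | {q5} | {q6} | {q4}.
q5 and q4 end up in different blocks, so they are distinguishable. For instance, the string 'a' is accepted from only q5.

No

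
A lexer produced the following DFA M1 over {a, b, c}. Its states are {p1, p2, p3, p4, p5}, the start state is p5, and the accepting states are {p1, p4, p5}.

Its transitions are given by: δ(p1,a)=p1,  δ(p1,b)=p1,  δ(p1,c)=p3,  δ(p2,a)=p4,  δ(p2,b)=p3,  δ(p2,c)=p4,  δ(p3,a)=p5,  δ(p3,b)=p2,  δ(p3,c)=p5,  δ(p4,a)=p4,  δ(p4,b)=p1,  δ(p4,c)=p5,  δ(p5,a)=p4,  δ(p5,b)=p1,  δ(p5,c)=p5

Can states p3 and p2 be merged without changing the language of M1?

Yes

Initial partition by acceptance: {p1,p4,p5} | {p2,p3}.
Refine {p1,p4,p5} on symbol c: members go to different blocks, giving {p4,p5} and {p1}.
Stable partition: {p4,p5} | {p2,p3} | {p1} — 3 equivalence classes.
p3 and p2 lie in the same block of the stable partition, so they are equivalent — no string distinguishes them.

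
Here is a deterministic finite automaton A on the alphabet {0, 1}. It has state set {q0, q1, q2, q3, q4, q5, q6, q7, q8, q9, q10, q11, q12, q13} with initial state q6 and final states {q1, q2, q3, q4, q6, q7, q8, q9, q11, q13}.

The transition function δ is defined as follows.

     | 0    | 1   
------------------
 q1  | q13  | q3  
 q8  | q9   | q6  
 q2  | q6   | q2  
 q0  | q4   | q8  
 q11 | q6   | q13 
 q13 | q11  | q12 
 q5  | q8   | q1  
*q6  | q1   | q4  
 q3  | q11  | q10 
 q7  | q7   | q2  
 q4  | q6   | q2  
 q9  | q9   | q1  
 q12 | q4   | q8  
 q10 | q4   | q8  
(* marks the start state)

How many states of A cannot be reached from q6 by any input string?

3

BFS from q6 reaches {q1, q2, q3, q4, q6, q8, q9, q10, q11, q12, q13}; the 3 state(s) q0, q5, q7 are never visited.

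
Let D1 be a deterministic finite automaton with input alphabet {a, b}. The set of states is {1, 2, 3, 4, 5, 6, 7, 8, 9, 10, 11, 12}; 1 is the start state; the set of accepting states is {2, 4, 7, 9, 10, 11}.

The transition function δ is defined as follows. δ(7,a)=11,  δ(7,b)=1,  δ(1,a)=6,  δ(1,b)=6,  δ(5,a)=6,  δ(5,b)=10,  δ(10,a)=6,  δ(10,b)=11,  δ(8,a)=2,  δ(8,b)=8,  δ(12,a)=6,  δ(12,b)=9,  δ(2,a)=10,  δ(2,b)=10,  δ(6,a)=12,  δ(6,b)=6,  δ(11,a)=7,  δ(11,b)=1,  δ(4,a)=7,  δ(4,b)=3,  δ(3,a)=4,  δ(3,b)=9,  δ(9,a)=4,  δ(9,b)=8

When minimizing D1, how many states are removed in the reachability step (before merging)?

BFS from 1 reaches {1, 2, 3, 4, 6, 7, 8, 9, 10, 11, 12}; the 1 state(s) 5 are never visited.

1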